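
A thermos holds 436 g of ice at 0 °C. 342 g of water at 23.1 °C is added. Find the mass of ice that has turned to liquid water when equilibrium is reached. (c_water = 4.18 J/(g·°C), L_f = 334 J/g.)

m_melted ≈ 98.9 g

Cooling the water to 0 °C releases 342·4.18·23.1 = 33023 J.
To melt every bit of ice: 436·334 = 145624 J.
33023 J < 145624 J, so only part of the ice melts and the system sits at 0 °C.
Mass melted = 33023/334 ≈ 98.87 g.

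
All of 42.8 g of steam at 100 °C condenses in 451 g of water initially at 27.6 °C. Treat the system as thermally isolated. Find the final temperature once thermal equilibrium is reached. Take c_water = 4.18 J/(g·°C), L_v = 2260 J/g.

T_f ≈ 80.7 °C

Heat gained plus heat lost sum to zero:
latent heat released on condensation: 42.8·2260 = 96728
  condensate cools 100→T: 42.8·4.18·(T − 100) = 178.9(T − 100)
  original water: 1885.2(T − 27.6)
2064.1 T = 96728 + 17890 + 52031 = 166649
T ≈ 80.74 °C (< 100 °C, so full condensation is consistent).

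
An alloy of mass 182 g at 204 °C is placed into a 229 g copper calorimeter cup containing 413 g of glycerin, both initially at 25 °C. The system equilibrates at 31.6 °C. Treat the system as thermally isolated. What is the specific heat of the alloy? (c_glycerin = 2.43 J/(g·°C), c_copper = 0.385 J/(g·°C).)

c ≈ 0.23 J/(g·°C)

Conservation of energy gives ΣQ = 0:
182×c×(31.6 − 204) + 413×2.43×(31.6 − 25) + 229×0.385×(31.6 − 25) = 0
-31377 c = -7205.6
c = -7205.6/-31377 ≈ 0.2296 J/(g·°C)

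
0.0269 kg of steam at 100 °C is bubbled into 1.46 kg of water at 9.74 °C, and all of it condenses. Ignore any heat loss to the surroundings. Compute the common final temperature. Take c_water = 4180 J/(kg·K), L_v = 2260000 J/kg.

Conservation of energy gives ΣQ = 0:
condense steam: −0.0269·2260000 = −60794
  condensate cools 100→T: 0.0269·4180·(T − 100) = 112.44(T − 100)
  original water: 6102.8(T − 9.74)
6215.2 T = 60794 + 11244 + 59441 = 131479
T ≈ 21.15 °C (< 100 °C, so full condensation is consistent).

T_f ≈ 21.2 °C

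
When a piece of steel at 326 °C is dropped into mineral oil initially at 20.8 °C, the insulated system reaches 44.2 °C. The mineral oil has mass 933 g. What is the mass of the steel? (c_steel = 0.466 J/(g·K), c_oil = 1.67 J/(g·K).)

Conservation of energy gives ΣQ = 0:
m×0.466×(44.2 − 326) + 933×1.67×(44.2 − 20.8) = 0
-131.32 m = -36460
m = -36460/-131.32 ≈ 277.6 g

m ≈ 278 g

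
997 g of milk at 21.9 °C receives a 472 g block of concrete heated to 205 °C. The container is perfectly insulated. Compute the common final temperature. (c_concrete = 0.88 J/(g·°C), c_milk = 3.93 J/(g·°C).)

T_f ≈ 39.4 °C

Set heat shed by the hot body equal to heat absorbed by the cold body:
472*0.88*(205 − T) = 997*3.93*(T − 21.9)
415.36(205 − T) = 3918.2(T − 21.9)
4333.6 T = 170958  ⇒  T ≈ 39.45 °C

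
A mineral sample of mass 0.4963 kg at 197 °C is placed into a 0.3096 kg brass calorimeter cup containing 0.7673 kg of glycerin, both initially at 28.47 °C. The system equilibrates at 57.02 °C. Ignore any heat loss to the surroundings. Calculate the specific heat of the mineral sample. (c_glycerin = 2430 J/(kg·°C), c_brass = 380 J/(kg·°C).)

Energy conservation, ΣQ = 0:
0.4963×c×(57.02 − 197) + 0.7673×2430×(57.02 − 28.47) + 0.3096×380×(57.02 − 28.47) = 0
-69.47 c = -56591
c = -56591/-69.47 ≈ 814.6 J/(kg·°C)

c ≈ 815 J/(kg·°C)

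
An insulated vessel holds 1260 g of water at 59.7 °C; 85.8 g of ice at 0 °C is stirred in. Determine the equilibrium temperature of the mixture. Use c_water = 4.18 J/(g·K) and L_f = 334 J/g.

Sum of m c ΔT and latent-heat terms is zero:
melt ice: 85.8·334 = 28657; warm the meltwater: 358.64 T; water cools: 1260·4.18·(T − 59.7) = 5266.8(T − 59.7)
5625.4 T = 314428 − 28657 = 285771
T ≈ 50.80 °C (positive, so assuming full melt was valid).

T_f ≈ 50.8 °C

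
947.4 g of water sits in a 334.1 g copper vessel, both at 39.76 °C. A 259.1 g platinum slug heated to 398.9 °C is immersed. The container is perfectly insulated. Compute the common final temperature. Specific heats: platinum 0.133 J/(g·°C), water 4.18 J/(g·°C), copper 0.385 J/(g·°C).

T_f ≈ 42.8 °C

Setting the total heat transfer to zero:
259.1×0.133×(T − 398.9) + 947.4×4.18×(T − 39.76) + 334.1×0.385×(T − 39.76) = 0
34.46(T − 398.9) + 3960.1(T − 39.76) + 128.63(T − 39.76) = 0
(34.46 + 3960.1 + 128.63) T = 34.46×398.9 + 3960.1×39.76 + 128.63×39.76
T ≈ 42.76 °C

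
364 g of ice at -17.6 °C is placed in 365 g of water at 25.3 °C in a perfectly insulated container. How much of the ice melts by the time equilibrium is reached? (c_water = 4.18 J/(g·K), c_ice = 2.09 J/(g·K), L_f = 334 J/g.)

Cooling the water to 0 °C releases 365·4.18·25.3 = 38600 J.
Warming the ice to 0 °C takes 364·2.09·17.6 = 13389 J, leaving 25211 J for melting.
To melt every bit of ice: 364·334 = 121576 J.
That's not enough to melt it all — equilibrium is at 0 °C with ice remaining.
Mass melted = 25211/334 ≈ 75.48 g.

m_melted ≈ 75.5 g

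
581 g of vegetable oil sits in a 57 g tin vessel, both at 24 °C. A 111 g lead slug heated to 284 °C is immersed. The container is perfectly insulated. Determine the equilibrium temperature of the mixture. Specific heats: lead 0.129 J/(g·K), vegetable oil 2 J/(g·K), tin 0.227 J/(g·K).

Let T be the final temperature. ΣQ_i = 0:
111*0.129*(T − 284) + 581*2*(T − 24) + 57*0.227*(T − 24) = 0
14.32(T − 284) + 1162(T − 24) + 12.94(T − 24) = 0
(14.32 + 1162 + 12.94) T = 14.32*284 + 1162*24 + 12.94*24
T ≈ 27.13 °C

T_f ≈ 27.1 °C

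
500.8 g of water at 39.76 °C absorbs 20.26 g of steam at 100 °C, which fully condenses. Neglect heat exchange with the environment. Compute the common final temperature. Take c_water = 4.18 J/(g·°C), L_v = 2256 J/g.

T_f ≈ 63.1 °C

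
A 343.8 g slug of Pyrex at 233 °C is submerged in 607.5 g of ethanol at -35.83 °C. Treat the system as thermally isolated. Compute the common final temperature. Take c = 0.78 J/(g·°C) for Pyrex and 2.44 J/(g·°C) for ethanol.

T_f ≈ 5.4 °C

Set heat shed by the hot body equal to heat absorbed by the cold body:
343.8×0.78×(233 − T) = 607.5×2.44×(T − (-35.83))
268.16(233 − T) = 1482.3(T − (-35.83))
1750.5 T = 9371.4  ⇒  T ≈ 5.35 °C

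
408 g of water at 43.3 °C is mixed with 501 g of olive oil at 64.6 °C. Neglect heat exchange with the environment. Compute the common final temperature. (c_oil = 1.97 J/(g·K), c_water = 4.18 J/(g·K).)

T_f ≈ 51.1 °C

Conservation of energy gives ΣQ = 0:
501*1.97*(T − 64.6) + 408*4.18*(T − 43.3) = 0
(986.97 + 1705.4) T = 986.97*64.6 + 1705.4*43.3
T = 137604/2692.4 ≈ 51.11 °C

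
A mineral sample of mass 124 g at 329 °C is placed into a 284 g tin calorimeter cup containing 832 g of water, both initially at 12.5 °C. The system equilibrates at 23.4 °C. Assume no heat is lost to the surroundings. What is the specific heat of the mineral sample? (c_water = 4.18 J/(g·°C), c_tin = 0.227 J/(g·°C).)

c ≈ 1.02 J/(g·°C)

Heat gained plus heat lost sum to zero:
124·c·(23.4 − 329) + 832·4.18·(23.4 − 12.5) + 284·0.227·(23.4 − 12.5) = 0
-37894 c = -38610
c = -38610/-37894 ≈ 1.019 J/(g·°C)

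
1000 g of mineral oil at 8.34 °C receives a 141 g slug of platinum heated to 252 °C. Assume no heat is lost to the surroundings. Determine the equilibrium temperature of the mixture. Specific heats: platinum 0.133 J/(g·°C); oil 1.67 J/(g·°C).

Heat lost by the platinum equals heat gained by the oil:
141*0.133*(252 − T) = 1000*1.67*(T − 8.34)
18.75(252 − T) = 1670(T − 8.34)
1688.8 T = 18654  ⇒  T ≈ 11.05 °C

T_f ≈ 11.0 °C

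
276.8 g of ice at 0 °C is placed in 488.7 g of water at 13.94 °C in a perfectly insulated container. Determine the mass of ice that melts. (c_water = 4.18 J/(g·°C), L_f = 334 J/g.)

m_melted ≈ 85.3 g

Heat available from the water dropping to 0 °C: 488.7×4.18×13.94 = 28476 J.
Fully melting the ice requires m_ice L_f = 276.8×334 = 92451 J.
Since 28476 < 92451 J, not all the ice melts; equilibrium is at 0 °C.
Mass melted = 28476/334 ≈ 85.26 g.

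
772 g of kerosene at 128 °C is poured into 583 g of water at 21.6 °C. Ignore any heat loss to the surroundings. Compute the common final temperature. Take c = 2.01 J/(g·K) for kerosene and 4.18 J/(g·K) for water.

Taking heat into each body as positive, Σ m c ΔT = 0:
772*2.01*(T − 128) + 583*4.18*(T − 21.6) = 0
(1551.7 + 2436.9) T = 1551.7*128 + 2436.9*21.6
T ≈ 62.99 °C

T_f ≈ 63.0 °C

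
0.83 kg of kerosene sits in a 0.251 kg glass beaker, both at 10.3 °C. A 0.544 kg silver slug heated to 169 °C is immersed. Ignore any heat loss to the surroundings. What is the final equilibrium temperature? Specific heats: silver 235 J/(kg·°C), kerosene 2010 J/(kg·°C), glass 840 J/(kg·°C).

T_f ≈ 20.4 °C

Setting the total heat transfer to zero:
0.544*235*(T − 169) + 0.83*2010*(T − 10.3) + 0.251*840*(T − 10.3) = 0
127.84(T − 169) + 1668.3(T − 10.3) + 210.84(T − 10.3) = 0
2007 T = 40960
T = 40960 / 2007 = 20.4 °C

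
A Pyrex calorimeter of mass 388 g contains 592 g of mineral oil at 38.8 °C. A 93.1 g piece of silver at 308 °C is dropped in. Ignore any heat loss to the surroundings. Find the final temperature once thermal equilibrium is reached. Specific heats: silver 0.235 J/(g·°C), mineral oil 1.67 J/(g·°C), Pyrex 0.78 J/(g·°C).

T_f ≈ 43.3 °C

Heat gained plus heat lost sum to zero:
93.1·0.235·(T − 308) + 592·1.67·(T − 38.8) + 388·0.78·(T − 38.8) = 0
21.88(T − 308) + 988.64(T − 38.8) + 302.64(T − 38.8) = 0
1313.2 T = 56840
T ≈ 43.29 °C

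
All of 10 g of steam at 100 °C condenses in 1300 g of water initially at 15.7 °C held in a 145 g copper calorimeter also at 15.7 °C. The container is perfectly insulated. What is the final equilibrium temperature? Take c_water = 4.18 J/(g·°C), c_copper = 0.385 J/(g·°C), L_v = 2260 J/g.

T_f ≈ 20.4 °C

Setting the total heat transfer to zero:
latent heat released on condensation: 10×2260 = 22600; condensed water 100 °C→T: 41.8(T − 100); water warms: 1300×4.18×(T − 15.7) = 5434(T − 15.7); copper cup: 145×0.385×(T − 15.7) = 55.83(T − 15.7)
5531.6 T = 22600 + 4180 + 86190 = 112970
T ≈ 20.42 °C — below 100 °C, confirming all the steam condensed.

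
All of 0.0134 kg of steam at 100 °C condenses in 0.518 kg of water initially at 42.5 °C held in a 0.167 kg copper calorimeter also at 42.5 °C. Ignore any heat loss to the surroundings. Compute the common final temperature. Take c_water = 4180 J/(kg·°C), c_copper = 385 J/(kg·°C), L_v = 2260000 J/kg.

Heat gained plus heat lost sum to zero:
latent heat released on condensation: 0.0134·2260000 = 30284
  condensate cools 100→T: 0.0134·4180·(T − 100) = 56.01(T − 100)
  original water: 2165.2(T − 42.5)
  copper cup: 0.167·385·(T − 42.5) = 64.3(T − 42.5)
2285.5 T = 30284 + 5601.2 + 94755 = 130640
T ≈ 57.16 °C (< 100 °C, so full condensation is consistent).

T_f ≈ 57.2 °C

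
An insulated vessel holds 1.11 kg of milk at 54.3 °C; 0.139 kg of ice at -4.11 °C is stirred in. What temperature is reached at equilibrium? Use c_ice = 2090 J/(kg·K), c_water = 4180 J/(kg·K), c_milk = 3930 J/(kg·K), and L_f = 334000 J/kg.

T_f ≈ 38.3 °C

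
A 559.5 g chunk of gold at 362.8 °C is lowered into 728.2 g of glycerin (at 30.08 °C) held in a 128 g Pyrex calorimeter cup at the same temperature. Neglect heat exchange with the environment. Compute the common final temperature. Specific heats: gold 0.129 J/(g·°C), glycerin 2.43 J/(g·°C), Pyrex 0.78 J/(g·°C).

Conservation of energy gives ΣQ = 0:
559.5×0.129×(T − 362.8) + 728.2×2.43×(T − 30.08) + 128×0.78×(T − 30.08) = 0
72.18(T − 362.8) + 1769.5(T − 30.08) + 99.84(T − 30.08) = 0
(72.18 + 1769.5 + 99.84) T = 72.18×362.8 + 1769.5×30.08 + 99.84×30.08
T = 82416/1941.5 ≈ 42.45 °C

T_f ≈ 42.4 °C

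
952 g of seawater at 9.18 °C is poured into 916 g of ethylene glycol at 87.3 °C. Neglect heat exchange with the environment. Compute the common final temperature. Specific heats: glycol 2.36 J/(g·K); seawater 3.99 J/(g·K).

Heat gained plus heat lost sum to zero:
916*2.36*(T − 87.3) + 952*3.99*(T − 9.18) = 0
2161.8(T − 87.3) + 3798.5(T − 9.18) = 0
5960.2 T = 223592
T = 223592 / 5960.2 = 37.5 °C

T_f ≈ 37.5 °C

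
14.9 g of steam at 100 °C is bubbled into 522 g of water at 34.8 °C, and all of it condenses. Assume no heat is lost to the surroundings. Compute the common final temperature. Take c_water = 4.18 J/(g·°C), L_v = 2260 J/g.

Energy balance with sensible and latent terms:
condense steam: −14.9×2260 = −33674
  condensate cools 100→T: 14.9×4.18×(T − 100) = 62.28(T − 100)
  original water: 2182(T − 34.8)
2244.2 T = 33674 + 6228.2 + 75932 = 115834
T ≈ 51.61 °C (< 100 °C, so full condensation is consistent).

T_f ≈ 51.6 °C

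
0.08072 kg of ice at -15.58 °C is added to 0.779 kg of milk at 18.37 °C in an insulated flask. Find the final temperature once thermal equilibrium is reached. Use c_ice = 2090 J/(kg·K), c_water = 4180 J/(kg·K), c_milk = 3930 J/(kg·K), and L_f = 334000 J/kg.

T_f ≈ 7.8 °C

Energy balance with sensible and latent terms:
ice -15.58→0 °C: 0.08072·2090·15.58 = 2628.4; melt ice: 0.08072·334000 = 26960; warm the meltwater: 337.41 T; milk: 3061.5(T − 18.37)
3398.9 T = 56239 − 29589 = 26650
T ≈ 7.84 °C — above 0 °C, consistent with complete melting.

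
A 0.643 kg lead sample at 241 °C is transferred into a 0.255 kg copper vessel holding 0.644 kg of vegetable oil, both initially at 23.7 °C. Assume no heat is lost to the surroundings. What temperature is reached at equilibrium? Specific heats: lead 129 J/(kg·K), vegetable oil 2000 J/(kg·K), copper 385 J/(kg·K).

T_f ≈ 36.0 °C

T_f = Σ m_i c_i T_i / Σ m_i c_i:
T_f = (82.95·241 + 1288·23.7 + 98.17·23.7) / (82.95 + 1288 + 98.17)
    = 52843 / 1469.1 ≈ 35.97 °C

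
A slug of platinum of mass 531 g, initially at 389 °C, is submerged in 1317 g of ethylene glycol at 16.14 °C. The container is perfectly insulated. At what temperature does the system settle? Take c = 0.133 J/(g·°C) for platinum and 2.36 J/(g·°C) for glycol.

T_f ≈ 24.4 °C

Setting the total heat transfer to zero:
531·0.133·(T − 389) + 1317·2.36·(T − 16.14) = 0
(70.62 + 3108.1) T = 70.62·389 + 3108.1·16.14
T = 77637 / 3178.7 = 24.4 °C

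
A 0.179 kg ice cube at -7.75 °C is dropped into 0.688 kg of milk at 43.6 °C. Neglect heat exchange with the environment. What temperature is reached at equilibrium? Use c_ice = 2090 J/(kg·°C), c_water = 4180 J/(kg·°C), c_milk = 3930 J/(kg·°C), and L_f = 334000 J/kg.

Setting the total heat transfer to zero:
warm ice to 0 °C: 0.179×2090×(0 − (-7.75)) = 2899.4; fusion: m_ice L_f = 0.179×334000 = 59786; warm the meltwater: 748.22 T; milk: 2703.8(T − 43.6)
3452.1 T = 117887 − 62685 = 55202
T ≈ 15.99 °C. Since T > 0 °C, the all-ice-melts assumption holds.

T_f ≈ 16.0 °C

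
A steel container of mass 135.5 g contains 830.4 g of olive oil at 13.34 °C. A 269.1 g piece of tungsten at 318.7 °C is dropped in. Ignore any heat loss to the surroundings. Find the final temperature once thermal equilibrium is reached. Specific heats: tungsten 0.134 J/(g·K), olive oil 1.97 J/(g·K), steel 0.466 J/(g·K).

T_f ≈ 19.7 °C

Conservation of energy gives ΣQ = 0:
269.1×0.134×(T − 318.7) + 830.4×1.97×(T − 13.34) + 135.5×0.466×(T − 13.34) = 0
36.06(T − 318.7) + 1635.9(T − 13.34) + 63.14(T − 13.34) = 0
1735.1 T = 34157
T ≈ 19.69 °C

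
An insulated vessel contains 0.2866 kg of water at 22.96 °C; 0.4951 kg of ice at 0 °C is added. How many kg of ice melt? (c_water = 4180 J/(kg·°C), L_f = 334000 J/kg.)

Water can give up m c ΔT = 0.2866·4180·22.96 = 27506 J before reaching 0 °C.
Fully melting the ice requires m_ice L_f = 0.4951·334000 = 165363 J.
27506 J < 165363 J, so only part of the ice melts and the system sits at 0 °C.
Mass melted = 27506/334000 ≈ 0.08235 kg.

m_melted ≈ 0.0824 kg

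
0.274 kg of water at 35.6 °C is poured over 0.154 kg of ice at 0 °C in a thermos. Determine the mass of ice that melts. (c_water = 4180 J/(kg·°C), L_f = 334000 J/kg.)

m_melted ≈ 0.122 kg

Cooling the water to 0 °C releases 0.274×4180×35.6 = 40773 J.
Fully melting the ice requires m_ice L_f = 0.154×334000 = 51436 J.
40773 J < 51436 J, so only part of the ice melts and the system sits at 0 °C.
m_melted×334000 = 40773  ⇒  m_melted ≈ 0.1221 kg.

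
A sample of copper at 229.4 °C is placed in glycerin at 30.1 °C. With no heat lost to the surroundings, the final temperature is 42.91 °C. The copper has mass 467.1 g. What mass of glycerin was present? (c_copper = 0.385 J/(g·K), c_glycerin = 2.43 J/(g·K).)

m ≈ 1080 g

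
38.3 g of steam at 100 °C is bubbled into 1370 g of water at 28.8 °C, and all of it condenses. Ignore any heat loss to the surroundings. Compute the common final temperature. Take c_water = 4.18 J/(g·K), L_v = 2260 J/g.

Conservation of energy gives ΣQ = 0:
condense steam: −38.3·2260 = −86558; condensed water 100 °C→T: 160.09(T − 100); original water: 5726.6(T − 28.8)
5886.7 T = 86558 + 16009 + 164926 = 267493
T ≈ 45.44 °C, under the boiling point, so the assumption holds.

T_f ≈ 45.4 °C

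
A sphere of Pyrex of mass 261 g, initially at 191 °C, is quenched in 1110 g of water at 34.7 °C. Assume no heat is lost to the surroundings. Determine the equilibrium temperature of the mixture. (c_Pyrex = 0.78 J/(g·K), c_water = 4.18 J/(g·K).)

|Q_Pyrex| = |Q_water|:
261*0.78*(191 − T) = 1110*4.18*(T − 34.7)
203.58(191 − T) = 4639.8(T − 34.7)
4843.4 T = 199885  ⇒  T ≈ 41.27 °C

T_f ≈ 41.3 °C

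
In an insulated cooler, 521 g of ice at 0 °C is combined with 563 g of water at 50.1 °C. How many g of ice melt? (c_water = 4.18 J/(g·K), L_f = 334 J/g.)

Heat available from the water dropping to 0 °C: 563×4.18×50.1 = 117902 J.
Melting all 521 g of ice would need 521×334 = 174014 J.
117902 J < 174014 J, so only part of the ice melts and the system sits at 0 °C.
Mass melted = 117902/334 ≈ 353 g.

m_melted ≈ 353 g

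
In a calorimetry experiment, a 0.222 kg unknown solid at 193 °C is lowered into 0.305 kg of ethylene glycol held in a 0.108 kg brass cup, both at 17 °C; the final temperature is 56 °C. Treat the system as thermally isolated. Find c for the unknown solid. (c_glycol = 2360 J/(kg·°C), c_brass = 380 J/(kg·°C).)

Setting the total heat transfer to zero:
0.222×c×(56 − 193) + 0.305×2360×(56 − 17) + 0.108×380×(56 − 17) = 0
-30.41 c = -29673
c = -29673/-30.41 ≈ 975.6 J/(kg·°C)

c ≈ 976 J/(kg·°C)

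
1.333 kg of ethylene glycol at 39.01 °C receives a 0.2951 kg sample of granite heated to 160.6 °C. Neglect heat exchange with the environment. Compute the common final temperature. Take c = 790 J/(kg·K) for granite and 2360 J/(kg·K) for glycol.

T_f ≈ 47.4 °C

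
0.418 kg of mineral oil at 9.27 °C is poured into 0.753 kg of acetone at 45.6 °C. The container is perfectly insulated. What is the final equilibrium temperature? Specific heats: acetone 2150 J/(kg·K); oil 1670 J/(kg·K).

T_f ≈ 34.7 °C

T_f = Σ m_i c_i T_i / Σ m_i c_i:
T_f = (1619·45.6 + 698.06·9.27) / (1619 + 698.06)
    = 80295 / 2317 ≈ 34.65 °C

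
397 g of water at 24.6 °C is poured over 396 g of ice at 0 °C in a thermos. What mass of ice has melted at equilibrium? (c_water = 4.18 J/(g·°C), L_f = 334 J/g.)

m_melted ≈ 122 g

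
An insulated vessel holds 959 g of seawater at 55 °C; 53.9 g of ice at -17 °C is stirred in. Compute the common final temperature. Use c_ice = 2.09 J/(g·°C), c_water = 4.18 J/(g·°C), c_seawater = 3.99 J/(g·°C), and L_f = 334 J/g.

T_f ≈ 47.0 °C

Net heat exchanged in the isolated system is zero:
ice -17→0 °C: 53.9·2.09·17 = 1915.1; melt ice: 53.9·334 = 18003; warm the meltwater: 225.3 T; seawater: 3826.4(T − 55)
4051.7 T = 210453 − 19918 = 190535
T ≈ 47.03 °C. Since T > 0 °C, the all-ice-melts assumption holds.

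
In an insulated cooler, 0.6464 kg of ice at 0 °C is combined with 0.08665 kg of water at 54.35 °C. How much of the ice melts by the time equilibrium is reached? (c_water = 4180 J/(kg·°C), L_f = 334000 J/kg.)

Cooling the water to 0 °C releases 0.08665×4180×54.35 = 19685 J.
Fully melting the ice requires m_ice L_f = 0.6464×334000 = 215898 J.
That's not enough to melt it all — equilibrium is at 0 °C with ice remaining.
m_melted×334000 = 19685  ⇒  m_melted ≈ 0.05894 kg.

m_melted ≈ 0.0589 kg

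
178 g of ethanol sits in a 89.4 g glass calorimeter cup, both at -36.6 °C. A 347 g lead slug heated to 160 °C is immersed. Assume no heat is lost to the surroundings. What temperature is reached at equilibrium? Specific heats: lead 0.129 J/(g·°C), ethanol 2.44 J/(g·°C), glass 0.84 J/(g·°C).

T_f is the heat-capacity-weighted average of the initial temperatures:
T_f = (44.76*160 + 434.32*(-36.6) + 75.1*(-36.6)) / (44.76 + 434.32 + 75.1)
    = -11483 / 554.18 ≈ -20.72 °C

T_f ≈ -20.7 °C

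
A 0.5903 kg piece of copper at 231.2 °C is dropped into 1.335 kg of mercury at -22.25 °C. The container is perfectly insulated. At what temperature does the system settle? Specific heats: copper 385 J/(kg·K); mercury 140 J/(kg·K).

T_f ≈ 116.8 °C

Set heat shed by the hot body equal to heat absorbed by the cold body:
0.5903·385·(231.2 − T) = 1.335·140·(T − (-22.25))
227.27(231.2 − T) = 186.9(T − (-22.25))
414.17 T = 48385  ⇒  T ≈ 116.83 °C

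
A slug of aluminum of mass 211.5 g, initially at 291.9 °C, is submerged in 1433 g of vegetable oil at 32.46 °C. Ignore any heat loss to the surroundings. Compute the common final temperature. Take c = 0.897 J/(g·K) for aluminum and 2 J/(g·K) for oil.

T_f ≈ 48.6 °C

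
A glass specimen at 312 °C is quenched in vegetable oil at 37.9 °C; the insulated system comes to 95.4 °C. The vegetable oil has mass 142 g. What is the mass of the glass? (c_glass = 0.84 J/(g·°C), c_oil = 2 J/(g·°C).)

Net heat exchanged in the isolated system is zero:
m·0.84·(95.4 − 312) + 142·2·(95.4 − 37.9) = 0
-181.94 m = -16330
m = -16330/-181.94 ≈ 89.75 g

m ≈ 89.8 g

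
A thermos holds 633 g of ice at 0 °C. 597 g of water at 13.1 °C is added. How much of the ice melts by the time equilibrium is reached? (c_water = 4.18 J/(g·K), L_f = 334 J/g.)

Heat available from the water dropping to 0 °C: 597×4.18×13.1 = 32691 J.
To melt every bit of ice: 633×334 = 211422 J.
Since 32691 < 211422 J, not all the ice melts; equilibrium is at 0 °C.
m_melted×334 = 32691  ⇒  m_melted ≈ 97.88 g.

m_melted ≈ 97.9 g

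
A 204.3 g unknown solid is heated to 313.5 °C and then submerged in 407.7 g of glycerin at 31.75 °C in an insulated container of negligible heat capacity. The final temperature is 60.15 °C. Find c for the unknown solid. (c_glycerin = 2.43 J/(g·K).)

c ≈ 0.544 J/(g·K)

Let T be the final temperature. ΣQ_i = 0:
204.3·c·(60.15 − 313.5) + 407.7·2.43·(60.15 − 31.75) = 0
-51759 c = -28136
c = -28136/-51759 ≈ 0.5436 J/(g·K)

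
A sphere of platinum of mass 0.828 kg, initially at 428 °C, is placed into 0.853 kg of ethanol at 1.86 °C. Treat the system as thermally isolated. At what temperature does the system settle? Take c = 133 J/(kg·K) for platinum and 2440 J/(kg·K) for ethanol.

Heat lost by the platinum equals heat gained by the ethanol:
0.828*133*(428 − T) = 0.853*2440*(T − 1.86)
110.12(428 − T) = 2081.3(T − 1.86)
2191.4 T = 51004  ⇒  T ≈ 23.27 °C

T_f ≈ 23.3 °C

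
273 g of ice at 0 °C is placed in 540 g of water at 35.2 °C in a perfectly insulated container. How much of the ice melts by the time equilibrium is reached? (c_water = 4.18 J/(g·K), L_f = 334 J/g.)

Water can give up m c ΔT = 540·4.18·35.2 = 79453 J before reaching 0 °C.
Melting all 273 g of ice would need 273·334 = 91182 J.
That's not enough to melt it all — equilibrium is at 0 °C with ice remaining.
m_melted·334 = 79453  ⇒  m_melted ≈ 237.9 g.

m_melted ≈ 238 g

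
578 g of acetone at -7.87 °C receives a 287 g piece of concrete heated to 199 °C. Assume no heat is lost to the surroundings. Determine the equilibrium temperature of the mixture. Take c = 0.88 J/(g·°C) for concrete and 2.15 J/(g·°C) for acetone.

Conservation of energy gives ΣQ = 0:
287·0.88·(T − 199) + 578·2.15·(T − (-7.87)) = 0
252.56(T − 199) + 1242.7(T − (-7.87)) = 0
1495.3 T = 40479
T = 40479/1495.3 ≈ 27.07 °C

T_f ≈ 27.1 °C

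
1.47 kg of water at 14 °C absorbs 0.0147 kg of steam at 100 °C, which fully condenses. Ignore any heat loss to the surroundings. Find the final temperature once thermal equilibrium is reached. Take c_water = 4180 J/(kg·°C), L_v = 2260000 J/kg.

Net heat exchanged in the isolated system is zero:
latent heat released on condensation: 0.0147·2260000 = 33222
  condensate cools 100→T: 0.0147·4180·(T − 100) = 61.45(T − 100)
  water warms: 1.47·4180·(T − 14) = 6144.6(T − 14)
6206 T = 33222 + 6144.6 + 86024 = 125391
T ≈ 20.20 °C — below 100 °C, confirming all the steam condensed.

T_f ≈ 20.2 °C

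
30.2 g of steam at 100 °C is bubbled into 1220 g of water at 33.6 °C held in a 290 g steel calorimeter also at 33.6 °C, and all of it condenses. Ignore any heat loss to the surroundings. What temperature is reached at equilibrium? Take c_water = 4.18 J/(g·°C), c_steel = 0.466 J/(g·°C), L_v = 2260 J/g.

T_f ≈ 47.9 °C

Heat gained plus heat lost sum to zero:
steam→water at 100 °C releases m L_v = 30.2×2260 = 68252
  condensate cools 100→T: 30.2×4.18×(T − 100) = 126.24(T − 100)
  original water: 5099.6(T − 33.6)
  steel cup: 290×0.466×(T − 33.6) = 135.14(T − 33.6)
5361 T = 68252 + 12624 + 175887 = 256763
T ≈ 47.89 °C (< 100 °C, so full condensation is consistent).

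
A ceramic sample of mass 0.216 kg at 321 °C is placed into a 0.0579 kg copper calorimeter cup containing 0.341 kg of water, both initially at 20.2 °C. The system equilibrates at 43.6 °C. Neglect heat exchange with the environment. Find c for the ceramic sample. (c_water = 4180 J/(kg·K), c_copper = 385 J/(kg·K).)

c ≈ 565 J/(kg·K)

Taking heat into each body as positive, Σ m c ΔT = 0:
0.216×c×(43.6 − 321) + 0.341×4180×(43.6 − 20.2) + 0.0579×385×(43.6 − 20.2) = 0
-59.92 c = -33876
c = -33876/-59.92 ≈ 565.4 J/(kg·K)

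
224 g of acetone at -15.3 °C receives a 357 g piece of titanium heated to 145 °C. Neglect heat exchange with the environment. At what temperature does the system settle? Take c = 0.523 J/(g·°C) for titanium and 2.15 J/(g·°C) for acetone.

Net heat exchanged in the isolated system is zero:
357·0.523·(T − 145) + 224·2.15·(T − (-15.3)) = 0
(186.71 + 481.6) T = 186.71·145 + 481.6·(-15.3)
T = 19705 / 668.31 = 29.5 °C

T_f ≈ 29.5 °C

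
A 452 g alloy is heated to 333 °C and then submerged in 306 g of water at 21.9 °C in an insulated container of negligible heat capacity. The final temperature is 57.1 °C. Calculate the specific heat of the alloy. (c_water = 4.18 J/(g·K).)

c ≈ 0.361 J/(g·K)

m_s c (T_s − T_f) = m_water c_water (T_f − T_0):
452×c×(333 − 57.1) = 306×4.18×(57.1 − 21.9)
124707 c = 45024  ⇒  c ≈ 0.361 J/(g·K)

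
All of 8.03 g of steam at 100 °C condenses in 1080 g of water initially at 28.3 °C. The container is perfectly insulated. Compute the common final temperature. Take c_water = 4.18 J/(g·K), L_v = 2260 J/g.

T_f ≈ 32.8 °C

Setting the total heat transfer to zero:
steam→water at 100 °C releases m L_v = 8.03×2260 = 18148; condensate cools 100→T: 8.03×4.18×(T − 100) = 33.57(T − 100); water warms: 1080×4.18×(T − 28.3) = 4514.4(T − 28.3)
4548 T = 18148 + 3356.5 + 127758 = 149262
T ≈ 32.82 °C (< 100 °C, so full condensation is consistent).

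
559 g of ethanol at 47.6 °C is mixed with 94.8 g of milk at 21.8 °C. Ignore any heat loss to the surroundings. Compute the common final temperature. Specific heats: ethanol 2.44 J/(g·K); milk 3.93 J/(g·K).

Net heat exchanged in the isolated system is zero:
559*2.44*(T − 47.6) + 94.8*3.93*(T − 21.8) = 0
(1364 + 372.56) T = 1364*47.6 + 372.56*21.8
T ≈ 42.06 °C

T_f ≈ 42.1 °C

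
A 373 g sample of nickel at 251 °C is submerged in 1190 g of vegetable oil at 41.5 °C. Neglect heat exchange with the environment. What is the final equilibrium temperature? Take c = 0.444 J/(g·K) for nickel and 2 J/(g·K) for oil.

T_f ≈ 55.1 °C

With ΣQ=0 the equilibrium temperature is the m·c-weighted mean:
T_f = (165.61×251 + 2380×41.5) / (165.61 + 2380)
    = 140339 / 2545.6 ≈ 55.13 °C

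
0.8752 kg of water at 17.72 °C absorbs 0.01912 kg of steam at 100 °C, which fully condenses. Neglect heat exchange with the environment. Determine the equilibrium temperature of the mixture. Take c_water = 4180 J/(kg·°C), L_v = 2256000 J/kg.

T_f ≈ 31.0 °C

Taking heat into each body as positive, Σ m c ΔT = 0:
latent heat released on condensation: 0.01912×2256000 = 43135; condensate cools 100→T: 0.01912×4180×(T − 100) = 79.92(T − 100); original water: 3658.3(T − 17.72)
3738.3 T = 43135 + 7992.2 + 64826 = 115953
T ≈ 31.02 °C (< 100 °C, so full condensation is consistent).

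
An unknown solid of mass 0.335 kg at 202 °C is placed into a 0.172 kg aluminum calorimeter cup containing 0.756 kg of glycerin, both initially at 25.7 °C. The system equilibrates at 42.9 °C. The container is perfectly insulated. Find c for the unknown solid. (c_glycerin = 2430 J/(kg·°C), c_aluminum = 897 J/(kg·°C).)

Energy conservation, ΣQ = 0:
0.335·c·(42.9 − 202) + 0.756·2430·(42.9 − 25.7) + 0.172·897·(42.9 − 25.7) = 0
-53.3 c = -34251
c = -34251/-53.3 ≈ 642.6 J/(kg·°C)

c ≈ 643 J/(kg·°C)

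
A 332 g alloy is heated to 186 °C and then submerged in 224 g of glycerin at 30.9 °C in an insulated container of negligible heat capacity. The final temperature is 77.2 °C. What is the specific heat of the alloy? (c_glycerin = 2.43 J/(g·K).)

c ≈ 0.698 J/(g·K)

m_s c (T_s − T_f) = m_glycerin c_glycerin (T_f − T_0):
332×c×(186 − 77.2) = 224×2.43×(77.2 − 30.9)
36122 c = 25202  ⇒  c ≈ 0.6977 J/(g·K)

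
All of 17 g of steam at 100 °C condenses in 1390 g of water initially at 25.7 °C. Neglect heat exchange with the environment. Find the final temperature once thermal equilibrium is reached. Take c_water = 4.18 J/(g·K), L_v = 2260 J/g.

Energy balance with sensible and latent terms:
steam→water at 100 °C releases m L_v = 17×2260 = 38420
  condensate cools 100→T: 17×4.18×(T − 100) = 71.06(T − 100)
  original water: 5810.2(T − 25.7)
5881.3 T = 38420 + 7106 + 149322 = 194848
T ≈ 33.13 °C — below 100 °C, confirming all the steam condensed.

T_f ≈ 33.1 °C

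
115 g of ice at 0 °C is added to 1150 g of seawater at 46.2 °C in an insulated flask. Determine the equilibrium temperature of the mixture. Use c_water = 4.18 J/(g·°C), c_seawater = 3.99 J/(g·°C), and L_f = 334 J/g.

T_f ≈ 34.2 °C

Conservation of energy gives ΣQ = 0:
latent heat to melt: 115×334 = 38410
  warm the meltwater: 480.7 T
  seawater cools: 1150×3.99×(T − 46.2) = 4588.5(T − 46.2)
5069.2 T = 211989 − 38410 = 173579
T ≈ 34.24 °C. Since T > 0 °C, the all-ice-melts assumption holds.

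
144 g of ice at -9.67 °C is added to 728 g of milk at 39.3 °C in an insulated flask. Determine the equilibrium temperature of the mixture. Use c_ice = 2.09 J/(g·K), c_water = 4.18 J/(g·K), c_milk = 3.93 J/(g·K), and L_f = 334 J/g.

T_f ≈ 17.7 °C

Conservation of energy gives ΣQ = 0:
warm ice to 0 °C: 144×2.09×(0 − (-9.67)) = 2910.3; fusion: m_ice L_f = 144×334 = 48096; warm the meltwater: 601.92 T; milk cools: 728×3.93×(T − 39.3) = 2861(T − 39.3)
3463 T = 112439 − 51006 = 61433
T ≈ 17.74 °C. Since T > 0 °C, the all-ice-melts assumption holds.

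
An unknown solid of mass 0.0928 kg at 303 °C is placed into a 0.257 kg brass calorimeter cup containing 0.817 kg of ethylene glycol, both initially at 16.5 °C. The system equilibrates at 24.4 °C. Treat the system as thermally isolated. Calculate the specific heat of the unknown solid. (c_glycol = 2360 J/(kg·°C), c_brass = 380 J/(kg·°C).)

Let T be the final temperature. ΣQ_i = 0:
0.0928·c·(24.4 − 303) + 0.817·2360·(24.4 − 16.5) + 0.257·380·(24.4 − 16.5) = 0
-25.85 c = -16004
c = -16004/-25.85 ≈ 619 J/(kg·°C)

c ≈ 619 J/(kg·°C)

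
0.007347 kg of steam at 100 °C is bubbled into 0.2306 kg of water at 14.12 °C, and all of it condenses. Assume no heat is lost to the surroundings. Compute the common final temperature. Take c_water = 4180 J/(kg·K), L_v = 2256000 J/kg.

T_f ≈ 33.4 °C

Let T be the final temperature. ΣQ_i = 0:
steam→water at 100 °C releases m L_v = 0.007347×2256000 = 16575; condensate cools 100→T: 0.007347×4180×(T − 100) = 30.71(T − 100); water warms: 0.2306×4180×(T − 14.12) = 963.91(T − 14.12)
994.62 T = 16575 + 3071 + 13610 = 33256
T ≈ 33.44 °C (< 100 °C, so full condensation is consistent).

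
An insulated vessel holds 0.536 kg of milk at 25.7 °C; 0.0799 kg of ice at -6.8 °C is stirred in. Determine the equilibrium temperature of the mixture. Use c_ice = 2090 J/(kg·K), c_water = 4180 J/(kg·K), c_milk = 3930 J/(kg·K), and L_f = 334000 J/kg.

T_f ≈ 10.8 °C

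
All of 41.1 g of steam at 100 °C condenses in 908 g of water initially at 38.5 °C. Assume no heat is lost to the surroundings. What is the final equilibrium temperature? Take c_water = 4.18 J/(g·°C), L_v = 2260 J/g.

Net heat exchanged in the isolated system is zero:
latent heat released on condensation: 41.1×2260 = 92886
  condensate cools 100→T: 41.1×4.18×(T − 100) = 171.8(T − 100)
  original water: 3795.4(T − 38.5)
3967.2 T = 92886 + 17180 + 146124 = 256190
T ≈ 64.58 °C (< 100 °C, so full condensation is consistent).

T_f ≈ 64.6 °C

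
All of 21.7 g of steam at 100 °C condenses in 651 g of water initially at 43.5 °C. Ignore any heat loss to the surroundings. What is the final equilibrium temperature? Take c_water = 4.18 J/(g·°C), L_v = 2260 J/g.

Net heat exchanged in the isolated system is zero:
steam→water at 100 °C releases m L_v = 21.7·2260 = 49042
  condensed water 100 °C→T: 90.71(T − 100)
  original water: 2721.2(T − 43.5)
2811.9 T = 49042 + 9070.6 + 118371 = 176484
T ≈ 62.76 °C, under the boiling point, so the assumption holds.

T_f ≈ 62.8 °C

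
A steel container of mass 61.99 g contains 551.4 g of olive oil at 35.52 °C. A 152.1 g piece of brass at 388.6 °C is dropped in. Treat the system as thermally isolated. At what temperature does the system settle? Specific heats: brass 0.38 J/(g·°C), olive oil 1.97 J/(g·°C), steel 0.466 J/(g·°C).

Let T be the final temperature. ΣQ_i = 0:
152.1×0.38×(T − 388.6) + 551.4×1.97×(T − 35.52) + 61.99×0.466×(T − 35.52) = 0
57.8(T − 388.6) + 1086.3(T − 35.52) + 28.89(T − 35.52) = 0
(57.8 + 1086.3 + 28.89) T = 57.8×388.6 + 1086.3×35.52 + 28.89×35.52
T ≈ 52.92 °C

T_f ≈ 52.9 °C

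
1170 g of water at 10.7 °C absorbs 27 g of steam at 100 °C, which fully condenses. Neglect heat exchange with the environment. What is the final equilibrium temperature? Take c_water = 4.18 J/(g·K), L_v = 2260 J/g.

Net heat exchanged in the isolated system is zero:
condense steam: −27×2260 = −61020
  condensed water 100 °C→T: 112.86(T − 100)
  water warms: 1170×4.18×(T − 10.7) = 4890.6(T − 10.7)
5003.5 T = 61020 + 11286 + 52329 = 124635
T ≈ 24.91 °C, under the boiling point, so the assumption holds.

T_f ≈ 24.9 °C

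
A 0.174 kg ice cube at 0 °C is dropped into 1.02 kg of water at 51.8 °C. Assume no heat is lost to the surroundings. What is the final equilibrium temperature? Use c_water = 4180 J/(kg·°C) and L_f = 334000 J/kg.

T_f ≈ 32.6 °C

Net heat exchanged in the isolated system is zero:
fusion: m_ice L_f = 0.174·334000 = 58116; warm the meltwater: 727.32 T; water: 4263.6(T − 51.8)
4990.9 T = 220854 − 58116 = 162738
T ≈ 32.61 °C — above 0 °C, consistent with complete melting.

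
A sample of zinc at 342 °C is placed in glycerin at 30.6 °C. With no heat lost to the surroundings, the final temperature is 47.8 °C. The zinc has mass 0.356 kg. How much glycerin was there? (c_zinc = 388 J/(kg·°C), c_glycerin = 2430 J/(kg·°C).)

m ≈ 0.972 kg

Taking heat into each body as positive, Σ m c ΔT = 0:
0.356·388·(47.8 − 342) + m·2430·(47.8 − 30.6) = 0
41796 m = 40637
m = 40637/41796 ≈ 0.9723 kg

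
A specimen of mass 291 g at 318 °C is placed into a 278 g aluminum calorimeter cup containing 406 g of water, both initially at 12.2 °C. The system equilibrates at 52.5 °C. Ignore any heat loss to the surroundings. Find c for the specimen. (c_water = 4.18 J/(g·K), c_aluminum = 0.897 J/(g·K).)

c ≈ 1.02 J/(g·K)

Heat gained plus heat lost sum to zero:
291×c×(52.5 − 318) + 406×4.18×(52.5 − 12.2) + 278×0.897×(52.5 − 12.2) = 0
-77260 c = -78442
c = -78442/-77260 ≈ 1.015 J/(g·K)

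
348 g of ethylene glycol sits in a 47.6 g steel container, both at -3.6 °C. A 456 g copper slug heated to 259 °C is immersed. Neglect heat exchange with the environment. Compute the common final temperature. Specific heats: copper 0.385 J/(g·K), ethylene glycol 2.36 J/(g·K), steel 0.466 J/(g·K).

T_f ≈ 41.6 °C

Let T be the final temperature. ΣQ_i = 0:
456*0.385*(T − 259) + 348*2.36*(T − (-3.6)) + 47.6*0.466*(T − (-3.6)) = 0
175.56(T − 259) + 821.28(T − (-3.6)) + 22.18(T − (-3.6)) = 0
(175.56 + 821.28 + 22.18) T = 175.56*259 + 821.28*(-3.6) + 22.18*(-3.6)
T ≈ 41.64 °C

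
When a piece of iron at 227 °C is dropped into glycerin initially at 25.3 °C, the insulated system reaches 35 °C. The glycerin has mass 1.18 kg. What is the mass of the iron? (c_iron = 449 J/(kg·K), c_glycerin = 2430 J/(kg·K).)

m ≈ 0.323 kg

|Q_iron| = |Q_glycerin|:
m·449·(227 − 35) = 1.18·2430·(35 − 25.3)
86208 m = 27814  ⇒  m ≈ 0.3226 kg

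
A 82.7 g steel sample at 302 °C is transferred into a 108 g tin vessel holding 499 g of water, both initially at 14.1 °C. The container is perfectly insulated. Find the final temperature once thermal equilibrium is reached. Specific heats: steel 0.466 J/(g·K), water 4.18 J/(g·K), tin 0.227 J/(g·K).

T_f ≈ 19.3 °C

Net heat exchanged in the isolated system is zero:
82.7×0.466×(T − 302) + 499×4.18×(T − 14.1) + 108×0.227×(T − 14.1) = 0
2148.9 T = 41394
T ≈ 19.26 °C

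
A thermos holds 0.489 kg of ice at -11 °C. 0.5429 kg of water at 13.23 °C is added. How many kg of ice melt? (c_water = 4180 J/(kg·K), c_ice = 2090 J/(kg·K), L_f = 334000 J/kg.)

m_melted ≈ 0.0562 kg

Heat available from the water dropping to 0 °C: 0.5429·4180·13.23 = 30023 J.
Of that, 0.489·2090·11 = 11242 J goes to bring the ice to 0 °C, leaving 18781 J.
Fully melting the ice requires m_ice L_f = 0.489·334000 = 163326 J.
18781 J < 163326 J, so only part of the ice melts and the system sits at 0 °C.
m_melted·334000 = 18781  ⇒  m_melted ≈ 0.05623 kg.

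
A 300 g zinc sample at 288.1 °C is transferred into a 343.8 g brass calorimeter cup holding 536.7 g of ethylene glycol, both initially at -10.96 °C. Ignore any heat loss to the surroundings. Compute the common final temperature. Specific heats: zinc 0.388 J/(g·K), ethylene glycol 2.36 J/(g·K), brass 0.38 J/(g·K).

T_f is the heat-capacity-weighted average of the initial temperatures:
T_f = (116.4×288.1 + 1266.6×(-10.96) + 130.64×(-10.96)) / (116.4 + 1266.6 + 130.64)
    = 18221 / 1513.7 ≈ 12.04 °C

T_f ≈ 12.0 °C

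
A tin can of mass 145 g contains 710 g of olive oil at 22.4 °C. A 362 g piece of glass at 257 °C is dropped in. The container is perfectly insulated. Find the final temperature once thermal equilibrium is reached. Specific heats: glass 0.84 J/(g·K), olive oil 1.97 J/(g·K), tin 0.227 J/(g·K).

T_f ≈ 63.5 °C

Taking heat into each body as positive, Σ m c ΔT = 0:
362×0.84×(T − 257) + 710×1.97×(T − 22.4) + 145×0.227×(T − 22.4) = 0
304.08(T − 257) + 1398.7(T − 22.4) + 32.91(T − 22.4) = 0
(304.08 + 1398.7 + 32.91) T = 304.08×257 + 1398.7×22.4 + 32.91×22.4
T = 110217/1735.7 ≈ 63.50 °C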